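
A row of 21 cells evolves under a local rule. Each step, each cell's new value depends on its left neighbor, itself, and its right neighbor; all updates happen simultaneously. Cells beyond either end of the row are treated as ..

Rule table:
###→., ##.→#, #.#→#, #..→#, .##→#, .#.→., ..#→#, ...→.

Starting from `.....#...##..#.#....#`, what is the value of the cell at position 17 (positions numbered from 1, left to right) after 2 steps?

.

....#.#.#####.#.#..#.
...#.#.##...##.#.##.#
position 17 holds .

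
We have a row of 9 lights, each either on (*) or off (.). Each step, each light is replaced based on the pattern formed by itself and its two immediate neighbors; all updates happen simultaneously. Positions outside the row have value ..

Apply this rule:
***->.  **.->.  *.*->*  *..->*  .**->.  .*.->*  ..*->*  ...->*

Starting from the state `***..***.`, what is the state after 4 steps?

***..****

...**...*
***..****
...**....
***..****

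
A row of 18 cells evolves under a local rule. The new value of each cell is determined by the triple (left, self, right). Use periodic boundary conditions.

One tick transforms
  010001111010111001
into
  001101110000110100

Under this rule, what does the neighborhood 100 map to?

1

At position 2 the neighborhood is 100; the next row has 1 there.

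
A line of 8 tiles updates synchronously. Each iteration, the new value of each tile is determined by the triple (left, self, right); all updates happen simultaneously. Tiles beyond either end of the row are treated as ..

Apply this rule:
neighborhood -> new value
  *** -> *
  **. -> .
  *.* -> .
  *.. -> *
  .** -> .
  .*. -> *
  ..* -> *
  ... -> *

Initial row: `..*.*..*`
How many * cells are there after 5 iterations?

***.****
.*...**.
*****..*
.***.***
*.*...*.
count of *: 3

3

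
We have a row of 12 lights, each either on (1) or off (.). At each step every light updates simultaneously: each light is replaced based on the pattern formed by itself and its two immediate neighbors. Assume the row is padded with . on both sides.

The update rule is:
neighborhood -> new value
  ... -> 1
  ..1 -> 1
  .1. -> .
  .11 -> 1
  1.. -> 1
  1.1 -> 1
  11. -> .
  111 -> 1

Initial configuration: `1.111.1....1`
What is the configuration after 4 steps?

1.1.1111.1.1

step 1: .111.1.1111.
step 2: 111.1.1111.1
step 3: 11.1.1111.1.
step 4: 1.1.1111.1.1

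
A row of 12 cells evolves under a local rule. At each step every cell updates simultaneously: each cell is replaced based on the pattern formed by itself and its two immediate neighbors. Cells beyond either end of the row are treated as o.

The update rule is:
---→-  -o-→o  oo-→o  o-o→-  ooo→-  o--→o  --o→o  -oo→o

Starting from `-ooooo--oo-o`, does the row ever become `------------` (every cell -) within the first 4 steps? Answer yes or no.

no

-o---ooooo-o
-oo-oo---o-o
-oo-ooo-oo-o
-oo-o-o-oo-o
step 4 is -oo-o-o-oo-o, still not uniform -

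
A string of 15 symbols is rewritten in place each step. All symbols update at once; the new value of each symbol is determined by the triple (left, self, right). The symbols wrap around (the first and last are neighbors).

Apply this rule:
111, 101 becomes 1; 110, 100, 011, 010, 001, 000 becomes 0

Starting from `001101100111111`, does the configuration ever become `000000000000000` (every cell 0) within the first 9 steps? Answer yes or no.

yes

step 1: 000010000011110
step 2: 000000000001100
step 3: 000000000000000
all cells are 0 at step 3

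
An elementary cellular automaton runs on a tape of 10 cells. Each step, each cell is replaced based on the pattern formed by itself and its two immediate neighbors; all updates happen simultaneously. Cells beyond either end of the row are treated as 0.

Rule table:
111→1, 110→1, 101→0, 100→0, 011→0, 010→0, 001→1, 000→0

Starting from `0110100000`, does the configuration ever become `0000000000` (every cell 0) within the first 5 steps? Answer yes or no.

1010000000
0000000000
all cells are 0 at step 2

yes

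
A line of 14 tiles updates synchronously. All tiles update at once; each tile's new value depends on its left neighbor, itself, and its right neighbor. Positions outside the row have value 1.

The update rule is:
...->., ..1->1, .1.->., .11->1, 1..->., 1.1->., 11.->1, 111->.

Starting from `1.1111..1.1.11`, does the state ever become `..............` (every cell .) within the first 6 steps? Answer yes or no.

no

step 1: 1.1..1.1....1.
step 2: 1...1......1..
step 3: 1..1......1..1
step 4: 1.1......1..11
step 5: 1.......1..11.
step 6: 1......1..111.
step 6 is 1......1..111., still not uniform .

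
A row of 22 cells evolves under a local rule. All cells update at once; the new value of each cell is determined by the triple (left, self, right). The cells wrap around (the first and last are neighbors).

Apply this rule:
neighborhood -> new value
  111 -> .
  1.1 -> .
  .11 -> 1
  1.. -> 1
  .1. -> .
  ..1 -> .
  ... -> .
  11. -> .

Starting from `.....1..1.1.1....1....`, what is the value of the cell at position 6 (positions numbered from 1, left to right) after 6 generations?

......1......1....1...
.......1......1....1..
........1......1....1.
.........1......1....1
1.........1......1....
.1.........1......1...
position 6 holds .

.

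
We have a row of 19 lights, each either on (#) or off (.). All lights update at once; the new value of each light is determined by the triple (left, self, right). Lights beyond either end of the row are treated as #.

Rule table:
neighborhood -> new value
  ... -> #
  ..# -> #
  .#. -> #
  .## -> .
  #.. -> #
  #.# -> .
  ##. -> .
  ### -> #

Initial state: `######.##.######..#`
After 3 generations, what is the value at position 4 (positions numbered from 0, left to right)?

.

#####......####.##.
####.######.##.....
###...####....#####
position 4 holds .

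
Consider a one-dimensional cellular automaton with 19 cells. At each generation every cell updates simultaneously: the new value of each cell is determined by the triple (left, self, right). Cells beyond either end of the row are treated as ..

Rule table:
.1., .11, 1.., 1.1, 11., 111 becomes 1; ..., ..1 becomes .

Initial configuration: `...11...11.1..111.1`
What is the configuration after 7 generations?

...1111111111111111

...111..11111.11111
...1111.11111111111
...1111111111111111
...1111111111111111  (fixed point — unchanged through generation 7)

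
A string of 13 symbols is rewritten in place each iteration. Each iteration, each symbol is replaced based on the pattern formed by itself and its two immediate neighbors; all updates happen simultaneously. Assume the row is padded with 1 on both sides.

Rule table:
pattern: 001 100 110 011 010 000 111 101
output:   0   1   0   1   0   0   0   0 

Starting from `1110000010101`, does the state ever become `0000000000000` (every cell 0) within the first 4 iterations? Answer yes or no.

0001000000001
1000100000001
0100010000001
0010001000001
iteration 4 is 0010001000001, still not uniform 0

no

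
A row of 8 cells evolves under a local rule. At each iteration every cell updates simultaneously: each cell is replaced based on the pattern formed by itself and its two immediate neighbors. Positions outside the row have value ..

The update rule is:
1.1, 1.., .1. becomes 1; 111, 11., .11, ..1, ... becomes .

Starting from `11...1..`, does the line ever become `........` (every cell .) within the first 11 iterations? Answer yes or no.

yes

iteration 1: ..1..11.
iteration 2: ..11...1
iteration 3: ....1..1
iteration 4: ....11.1
iteration 5: ......11
iteration 6: ........
all cells are . at iteration 6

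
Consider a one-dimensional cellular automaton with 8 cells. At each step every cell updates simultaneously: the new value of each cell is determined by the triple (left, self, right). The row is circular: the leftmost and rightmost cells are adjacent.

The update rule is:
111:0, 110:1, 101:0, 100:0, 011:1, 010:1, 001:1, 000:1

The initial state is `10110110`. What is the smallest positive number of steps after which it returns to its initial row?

step 1: 10110110

1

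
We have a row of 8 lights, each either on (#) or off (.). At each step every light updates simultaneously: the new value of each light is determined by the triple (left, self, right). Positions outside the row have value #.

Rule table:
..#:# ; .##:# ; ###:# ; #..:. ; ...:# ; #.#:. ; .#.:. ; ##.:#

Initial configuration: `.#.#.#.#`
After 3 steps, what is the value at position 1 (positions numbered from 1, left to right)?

.

step 1: .......#
step 2: .#######
step 3: .#######
position 1 holds .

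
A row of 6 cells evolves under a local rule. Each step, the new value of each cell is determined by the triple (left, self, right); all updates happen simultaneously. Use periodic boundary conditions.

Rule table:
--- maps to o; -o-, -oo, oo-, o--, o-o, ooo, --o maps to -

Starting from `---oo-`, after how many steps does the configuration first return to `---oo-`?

2

oo----
---oo-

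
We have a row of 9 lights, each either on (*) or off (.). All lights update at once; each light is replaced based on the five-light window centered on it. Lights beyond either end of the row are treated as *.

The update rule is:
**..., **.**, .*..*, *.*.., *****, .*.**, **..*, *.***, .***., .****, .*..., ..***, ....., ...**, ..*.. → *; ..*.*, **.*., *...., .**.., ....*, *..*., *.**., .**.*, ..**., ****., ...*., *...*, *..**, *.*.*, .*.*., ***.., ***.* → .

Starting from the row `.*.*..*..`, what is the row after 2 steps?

*.*..*..*

...**.**.
*.*..*..*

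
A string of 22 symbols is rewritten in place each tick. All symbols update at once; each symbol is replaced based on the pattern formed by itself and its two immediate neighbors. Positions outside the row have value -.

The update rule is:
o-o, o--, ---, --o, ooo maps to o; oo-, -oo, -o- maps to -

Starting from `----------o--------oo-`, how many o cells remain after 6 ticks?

11

tick 1: oooooooooo-oooooooo--o
tick 2: -oooooooo-o-oooooo-oo-
tick 3: o-oooooo-o-o-oooo-o--o
tick 4: -o-oooo-o-o-o-oo-o-oo-
tick 5: o-o-oo-o-o-o-o--o-o--o
tick 6: -o-o--o-o-o-o-oo-o-oo-
count of o: 11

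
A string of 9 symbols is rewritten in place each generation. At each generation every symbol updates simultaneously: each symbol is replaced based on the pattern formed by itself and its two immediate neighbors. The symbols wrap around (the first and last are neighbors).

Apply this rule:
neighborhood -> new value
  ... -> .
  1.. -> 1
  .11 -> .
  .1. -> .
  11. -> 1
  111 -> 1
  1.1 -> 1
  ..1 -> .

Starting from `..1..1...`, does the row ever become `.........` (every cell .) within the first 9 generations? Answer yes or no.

...1..1..
....1..1.
.....1..1
1.....1..
.1.....1.
..1.....1
1..1.....
.1..1....
..1..1...
generation 9 is ..1..1..., still not uniform .

no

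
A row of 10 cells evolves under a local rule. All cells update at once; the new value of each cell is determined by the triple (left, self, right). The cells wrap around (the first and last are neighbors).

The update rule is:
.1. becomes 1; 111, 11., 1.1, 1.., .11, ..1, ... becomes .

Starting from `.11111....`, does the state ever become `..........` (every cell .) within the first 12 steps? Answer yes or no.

..........
all cells are . at step 1

yes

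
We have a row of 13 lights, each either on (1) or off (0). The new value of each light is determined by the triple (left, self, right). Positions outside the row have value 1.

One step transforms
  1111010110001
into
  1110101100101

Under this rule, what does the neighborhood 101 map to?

At position 4 the neighborhood is 101; the next row has 1 there.

1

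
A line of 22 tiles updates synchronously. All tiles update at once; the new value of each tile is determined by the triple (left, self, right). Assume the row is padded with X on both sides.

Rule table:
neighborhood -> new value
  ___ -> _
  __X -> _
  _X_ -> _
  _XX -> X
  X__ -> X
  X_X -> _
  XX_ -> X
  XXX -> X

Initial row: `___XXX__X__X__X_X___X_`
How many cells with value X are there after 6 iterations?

X__XXXX__X__X____X____
XX_XXXXX__X__X____X___
XX_XXXXXX__X__X____X__
XX_XXXXXXX__X__X____X_
XX_XXXXXXXX__X__X_____
XX_XXXXXXXXX__X__X____
count of X: 13

13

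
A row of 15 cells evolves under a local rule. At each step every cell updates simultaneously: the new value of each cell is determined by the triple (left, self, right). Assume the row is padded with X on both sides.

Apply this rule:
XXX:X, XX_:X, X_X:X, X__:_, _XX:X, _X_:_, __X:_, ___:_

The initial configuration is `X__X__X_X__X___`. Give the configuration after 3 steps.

X______________

step 1: X______X_______
step 2: X______________
step 3: X______________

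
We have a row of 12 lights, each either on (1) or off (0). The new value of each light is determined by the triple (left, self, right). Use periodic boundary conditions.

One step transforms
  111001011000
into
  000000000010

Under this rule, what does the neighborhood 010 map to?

0

At position 5 the neighborhood is 010; the next row has 0 there.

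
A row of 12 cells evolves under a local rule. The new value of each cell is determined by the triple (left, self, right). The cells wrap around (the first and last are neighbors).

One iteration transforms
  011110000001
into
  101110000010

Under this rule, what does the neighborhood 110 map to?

At position 4 the neighborhood is 110; the next row has 1 there.

1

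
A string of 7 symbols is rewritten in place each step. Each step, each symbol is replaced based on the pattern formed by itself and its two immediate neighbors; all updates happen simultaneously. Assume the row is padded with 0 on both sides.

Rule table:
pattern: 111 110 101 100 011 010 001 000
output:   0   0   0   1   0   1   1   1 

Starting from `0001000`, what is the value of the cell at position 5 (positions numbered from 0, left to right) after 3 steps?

1

1111111
0000000
1111111
position 5 holds 1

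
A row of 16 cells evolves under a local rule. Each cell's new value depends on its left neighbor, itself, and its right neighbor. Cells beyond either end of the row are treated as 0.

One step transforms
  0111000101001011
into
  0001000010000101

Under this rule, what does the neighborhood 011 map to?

At position 1 the neighborhood is 011; the next row has 0 there.

0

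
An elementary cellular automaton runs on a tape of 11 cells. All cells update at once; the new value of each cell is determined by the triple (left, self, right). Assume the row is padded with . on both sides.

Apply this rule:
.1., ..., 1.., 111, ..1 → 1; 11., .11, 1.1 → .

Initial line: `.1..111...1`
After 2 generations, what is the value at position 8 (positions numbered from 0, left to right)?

1111.1.1111
.11..1..11.
position 8 holds 1

1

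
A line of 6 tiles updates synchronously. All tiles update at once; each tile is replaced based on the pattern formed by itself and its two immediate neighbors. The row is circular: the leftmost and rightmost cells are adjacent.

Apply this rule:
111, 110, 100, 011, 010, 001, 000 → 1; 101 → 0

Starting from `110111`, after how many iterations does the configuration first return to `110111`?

1

110111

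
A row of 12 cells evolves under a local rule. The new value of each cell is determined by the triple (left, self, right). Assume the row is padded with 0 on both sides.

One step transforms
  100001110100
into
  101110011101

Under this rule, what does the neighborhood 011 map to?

0

At position 5 the neighborhood is 011; the next row has 0 there.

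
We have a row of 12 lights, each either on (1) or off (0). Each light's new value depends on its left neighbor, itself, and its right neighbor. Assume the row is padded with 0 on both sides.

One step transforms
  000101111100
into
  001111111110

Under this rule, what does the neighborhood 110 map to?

1

At position 9 the neighborhood is 110; the next row has 1 there.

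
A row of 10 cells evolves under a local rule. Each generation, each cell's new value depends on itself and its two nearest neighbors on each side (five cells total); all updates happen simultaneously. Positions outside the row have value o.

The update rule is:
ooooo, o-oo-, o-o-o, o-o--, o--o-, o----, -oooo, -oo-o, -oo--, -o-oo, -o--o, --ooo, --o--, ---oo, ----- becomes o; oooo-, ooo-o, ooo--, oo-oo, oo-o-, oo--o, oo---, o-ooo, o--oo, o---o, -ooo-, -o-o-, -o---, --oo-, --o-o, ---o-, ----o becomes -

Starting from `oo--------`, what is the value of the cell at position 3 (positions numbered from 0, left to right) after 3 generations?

generation 1: ---ooooo-o
generation 2: --oooo----
generation 3: --oo---o-o
position 3 holds o

o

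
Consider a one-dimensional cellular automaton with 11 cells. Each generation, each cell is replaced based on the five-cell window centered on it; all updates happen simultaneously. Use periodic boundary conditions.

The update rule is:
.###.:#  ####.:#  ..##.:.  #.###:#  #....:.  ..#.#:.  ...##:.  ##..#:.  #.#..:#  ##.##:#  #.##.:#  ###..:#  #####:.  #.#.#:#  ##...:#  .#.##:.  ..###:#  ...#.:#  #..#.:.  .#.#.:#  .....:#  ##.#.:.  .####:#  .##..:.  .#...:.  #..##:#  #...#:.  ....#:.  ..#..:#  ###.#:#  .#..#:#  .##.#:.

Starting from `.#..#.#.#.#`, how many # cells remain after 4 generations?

###..######
.##.###....
...#####.#.
...##.##.#.
count of #: 5

5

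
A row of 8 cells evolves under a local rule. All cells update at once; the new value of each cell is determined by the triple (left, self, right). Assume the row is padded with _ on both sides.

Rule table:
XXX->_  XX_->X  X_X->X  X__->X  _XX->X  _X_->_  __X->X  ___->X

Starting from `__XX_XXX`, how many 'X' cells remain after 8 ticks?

tick 1: XXXXXX_X
tick 2: X____XX_
tick 3: _XXXXXXX
tick 4: XX_____X
tick 5: XXXXXXX_
tick 6: X_____XX
tick 7: _XXXXXXX  (repeats tick 3; period 4)
tick 8: XX_____X
count of X: 3

3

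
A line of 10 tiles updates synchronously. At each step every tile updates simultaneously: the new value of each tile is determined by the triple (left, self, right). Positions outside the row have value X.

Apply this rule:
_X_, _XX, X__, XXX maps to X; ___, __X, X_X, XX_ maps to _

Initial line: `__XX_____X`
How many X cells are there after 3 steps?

step 1: X_X_X____X
step 2: __X_XX___X
step 3: X_X_X_X__X
count of X: 5

5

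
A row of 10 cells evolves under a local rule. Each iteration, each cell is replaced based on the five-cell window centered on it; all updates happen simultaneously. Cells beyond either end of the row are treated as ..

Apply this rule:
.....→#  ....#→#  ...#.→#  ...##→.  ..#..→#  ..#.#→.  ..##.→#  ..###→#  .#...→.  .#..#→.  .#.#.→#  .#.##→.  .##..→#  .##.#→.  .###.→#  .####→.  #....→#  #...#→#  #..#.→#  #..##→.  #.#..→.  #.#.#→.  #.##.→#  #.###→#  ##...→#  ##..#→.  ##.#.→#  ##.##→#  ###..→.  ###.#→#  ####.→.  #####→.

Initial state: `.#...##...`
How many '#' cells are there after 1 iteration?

8

##.#.#####
count of #: 8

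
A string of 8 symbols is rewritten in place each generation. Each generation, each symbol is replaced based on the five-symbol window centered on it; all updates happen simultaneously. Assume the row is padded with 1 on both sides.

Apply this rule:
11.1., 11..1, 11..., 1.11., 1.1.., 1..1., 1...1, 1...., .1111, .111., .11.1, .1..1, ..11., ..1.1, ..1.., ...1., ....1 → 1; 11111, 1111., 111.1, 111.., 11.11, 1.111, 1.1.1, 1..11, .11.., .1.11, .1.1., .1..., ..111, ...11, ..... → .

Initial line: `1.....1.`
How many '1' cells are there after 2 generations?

3

generation 1: .11.111.
generation 2: .11..1..
count of 1: 3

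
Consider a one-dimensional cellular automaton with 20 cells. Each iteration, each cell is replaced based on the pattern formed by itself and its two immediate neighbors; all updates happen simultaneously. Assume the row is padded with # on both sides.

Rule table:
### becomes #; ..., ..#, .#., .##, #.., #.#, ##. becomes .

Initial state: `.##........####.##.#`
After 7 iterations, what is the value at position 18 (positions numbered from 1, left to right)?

............##......
....................
....................  (fixed point — unchanged through iteration 7)
position 18 holds .

.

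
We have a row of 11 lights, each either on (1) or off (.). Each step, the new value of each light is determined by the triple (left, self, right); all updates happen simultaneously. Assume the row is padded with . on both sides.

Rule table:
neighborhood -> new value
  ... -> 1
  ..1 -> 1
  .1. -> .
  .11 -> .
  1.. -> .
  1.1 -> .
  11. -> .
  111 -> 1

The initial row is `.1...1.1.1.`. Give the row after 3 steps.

11..11.111.

1..11......
..1...11111
11..11.111.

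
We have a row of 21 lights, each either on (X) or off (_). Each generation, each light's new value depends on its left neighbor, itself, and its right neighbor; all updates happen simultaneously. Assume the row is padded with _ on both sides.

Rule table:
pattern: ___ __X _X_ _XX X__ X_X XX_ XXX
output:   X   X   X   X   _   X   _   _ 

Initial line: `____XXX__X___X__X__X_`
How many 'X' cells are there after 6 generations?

10

generation 1: XXXXX___XX_XXX_XX_XX_
generation 2: X_____XXX_XX__XX_XX__
generation 3: X_XXXXX__XX__XX_XX__X
generation 4: XXX_____XX__XX_XX__XX
generation 5: X___XXXXX__XX_XX__XX_
generation 6: X_XXX_____XX_XX__XX__
count of X: 10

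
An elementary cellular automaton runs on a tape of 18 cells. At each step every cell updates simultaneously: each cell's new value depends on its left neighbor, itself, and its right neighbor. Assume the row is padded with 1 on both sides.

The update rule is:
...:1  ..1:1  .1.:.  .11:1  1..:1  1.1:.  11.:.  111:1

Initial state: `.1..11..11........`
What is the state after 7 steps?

step 1: ..111.111.11111111
step 2: 1111..11..11111111
step 3: 111.111.1111111111
step 4: 11..11..1111111111
step 5: 1.111.111111111111
step 6: ..11..111111111111
step 7: 111.11111111111111

111.11111111111111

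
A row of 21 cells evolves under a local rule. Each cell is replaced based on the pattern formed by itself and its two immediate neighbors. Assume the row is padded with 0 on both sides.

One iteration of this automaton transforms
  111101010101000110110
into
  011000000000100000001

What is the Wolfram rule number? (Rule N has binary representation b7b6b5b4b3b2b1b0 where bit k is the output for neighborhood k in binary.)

position 1: 111 → 1  (bit 7 = 1)
position 3: 110 → 0  (bit 6 = 0)
position 4: 101 → 0  (bit 5 = 0)
position 12: 100 → 1  (bit 4 = 1)
position 0: 011 → 0  (bit 3 = 0)
position 5: 010 → 0  (bit 2 = 0)
position 14: 001 → 0  (bit 1 = 0)
position 13: 000 → 0  (bit 0 = 0)
bits b7..b0 = 10010000 = 144

144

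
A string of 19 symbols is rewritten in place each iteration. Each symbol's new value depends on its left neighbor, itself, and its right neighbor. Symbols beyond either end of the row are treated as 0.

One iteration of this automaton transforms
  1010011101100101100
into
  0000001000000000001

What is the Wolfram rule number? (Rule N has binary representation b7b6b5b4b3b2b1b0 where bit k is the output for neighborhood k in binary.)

129

position 6: 111 → 1  (bit 7 = 1)
position 7: 110 → 0  (bit 6 = 0)
position 1: 101 → 0  (bit 5 = 0)
position 3: 100 → 0  (bit 4 = 0)
position 5: 011 → 0  (bit 3 = 0)
position 0: 010 → 0  (bit 2 = 0)
position 4: 001 → 0  (bit 1 = 0)
position 18: 000 → 1  (bit 0 = 1)
bits b7..b0 = 10000001 = 129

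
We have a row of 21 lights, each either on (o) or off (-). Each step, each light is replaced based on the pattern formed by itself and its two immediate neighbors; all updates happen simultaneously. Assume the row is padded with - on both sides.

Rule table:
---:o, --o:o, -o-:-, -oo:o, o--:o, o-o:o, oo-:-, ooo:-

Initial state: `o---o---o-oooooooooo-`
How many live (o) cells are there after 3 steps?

10

step 1: -ooo-ooo-oo---------o
step 2: oo--oo--oo-ooooooooo-
step 3: o-ooo-ooo-oo--------o
count of o: 10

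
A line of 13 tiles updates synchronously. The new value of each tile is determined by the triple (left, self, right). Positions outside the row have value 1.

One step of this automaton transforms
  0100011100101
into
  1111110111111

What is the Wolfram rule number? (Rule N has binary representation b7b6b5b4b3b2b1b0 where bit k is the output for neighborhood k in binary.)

127

position 6: 111 → 0  (bit 7 = 0)
position 7: 110 → 1  (bit 6 = 1)
position 0: 101 → 1  (bit 5 = 1)
position 2: 100 → 1  (bit 4 = 1)
position 5: 011 → 1  (bit 3 = 1)
position 1: 010 → 1  (bit 2 = 1)
position 4: 001 → 1  (bit 1 = 1)
position 3: 000 → 1  (bit 0 = 1)
bits b7..b0 = 01111111 = 127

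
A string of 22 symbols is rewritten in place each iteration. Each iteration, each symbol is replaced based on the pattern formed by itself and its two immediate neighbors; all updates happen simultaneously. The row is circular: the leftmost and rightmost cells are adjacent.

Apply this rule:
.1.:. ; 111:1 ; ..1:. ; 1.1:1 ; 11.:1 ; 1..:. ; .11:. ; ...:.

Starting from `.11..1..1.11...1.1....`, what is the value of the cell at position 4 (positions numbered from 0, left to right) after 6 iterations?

.

..1......1.1....1.....
..........1...........
......................
......................  (fixed point — unchanged through iteration 6)
position 4 holds .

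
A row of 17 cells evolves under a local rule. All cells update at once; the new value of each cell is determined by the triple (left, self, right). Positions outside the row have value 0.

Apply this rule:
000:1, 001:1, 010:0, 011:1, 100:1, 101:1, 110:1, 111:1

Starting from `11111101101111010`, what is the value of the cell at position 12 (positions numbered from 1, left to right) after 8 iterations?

11111111111111101
11111111111111110
11111111111111111
11111111111111111  (fixed point — unchanged through iteration 8)
position 12 holds 1

1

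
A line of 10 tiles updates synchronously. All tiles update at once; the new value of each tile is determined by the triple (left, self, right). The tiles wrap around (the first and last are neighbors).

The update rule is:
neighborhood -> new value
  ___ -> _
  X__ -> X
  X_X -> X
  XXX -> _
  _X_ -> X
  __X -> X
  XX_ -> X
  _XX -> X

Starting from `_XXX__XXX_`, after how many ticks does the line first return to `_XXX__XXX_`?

XX_XXXX_XX
_XXX__XXX_

2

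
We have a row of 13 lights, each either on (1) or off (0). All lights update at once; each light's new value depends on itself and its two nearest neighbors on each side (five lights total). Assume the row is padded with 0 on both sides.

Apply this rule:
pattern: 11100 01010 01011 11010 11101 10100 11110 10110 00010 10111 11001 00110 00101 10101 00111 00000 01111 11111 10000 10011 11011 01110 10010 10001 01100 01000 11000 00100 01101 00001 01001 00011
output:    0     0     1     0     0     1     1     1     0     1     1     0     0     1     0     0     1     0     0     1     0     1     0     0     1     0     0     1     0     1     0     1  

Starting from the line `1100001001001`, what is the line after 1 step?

0100101001001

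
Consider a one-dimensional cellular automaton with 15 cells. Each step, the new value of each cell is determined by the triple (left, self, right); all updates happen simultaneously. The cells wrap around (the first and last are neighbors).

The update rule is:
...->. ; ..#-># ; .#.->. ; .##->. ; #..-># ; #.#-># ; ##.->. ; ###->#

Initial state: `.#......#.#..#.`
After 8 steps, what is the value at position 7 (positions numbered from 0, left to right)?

step 1: #.#....#.#.##.#
step 2: .#.#..#.#.#..#.
step 3: #.#.##.#.#.##.#
step 4: .#.#..#.#.#..#.  (repeats step 2; period 2)
step 8: .#.#..#.#.#..#.
position 7 holds .

.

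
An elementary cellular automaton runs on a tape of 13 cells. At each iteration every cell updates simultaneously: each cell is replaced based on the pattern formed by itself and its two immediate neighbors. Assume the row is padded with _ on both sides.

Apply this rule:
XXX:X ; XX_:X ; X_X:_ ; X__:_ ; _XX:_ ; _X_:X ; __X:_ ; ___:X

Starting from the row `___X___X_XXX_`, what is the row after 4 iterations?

iteration 1: XX_X_X_X__XX_
iteration 2: _X_X_X_X___X_
iteration 3: _X_X_X_X_X_X_
iteration 4: _X_X_X_X_X_X_

_X_X_X_X_X_X_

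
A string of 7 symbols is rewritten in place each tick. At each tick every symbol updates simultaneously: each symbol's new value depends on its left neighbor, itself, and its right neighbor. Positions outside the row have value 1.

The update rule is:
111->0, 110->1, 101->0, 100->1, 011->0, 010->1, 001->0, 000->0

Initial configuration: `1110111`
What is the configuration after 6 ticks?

0011010

tick 1: 0010000
tick 2: 1011000
tick 3: 1001100
tick 4: 1100110
tick 5: 0110010
tick 6: 0011010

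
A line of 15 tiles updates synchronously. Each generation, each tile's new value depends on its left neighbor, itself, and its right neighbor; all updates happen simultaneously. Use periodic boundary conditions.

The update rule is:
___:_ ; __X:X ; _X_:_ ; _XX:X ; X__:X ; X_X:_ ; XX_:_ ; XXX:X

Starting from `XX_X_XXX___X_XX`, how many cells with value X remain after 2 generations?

X____XX_X_X__XX
_X__XX_____XXXX
count of X: 7

7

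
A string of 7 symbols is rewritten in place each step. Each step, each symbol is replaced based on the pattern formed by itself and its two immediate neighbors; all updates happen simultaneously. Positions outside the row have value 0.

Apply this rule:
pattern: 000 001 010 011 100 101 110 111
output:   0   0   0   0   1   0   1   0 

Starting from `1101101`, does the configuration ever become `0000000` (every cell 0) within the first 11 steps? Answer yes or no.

yes

0100100
0010010
0001001
0000100
0000010
0000001
0000000
all cells are 0 at step 7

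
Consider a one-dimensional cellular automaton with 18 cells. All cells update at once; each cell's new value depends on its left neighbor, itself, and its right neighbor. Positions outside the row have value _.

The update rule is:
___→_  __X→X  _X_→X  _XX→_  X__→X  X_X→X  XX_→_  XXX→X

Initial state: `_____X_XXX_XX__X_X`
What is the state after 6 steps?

_X_XXX_X_XXXX_XX_X

step 1: ____XXX_X_X__XXXXX
step 2: ___X_X_XXXXXX_XXX_
step 3: __XXXXX_XXXX_X_X_X
step 4: _X_XXX_X_XX_XXXXXX
step 5: XXX_X_XXX__X_XXXX_
step 6: _X_XXX_X_XXXX_XX_X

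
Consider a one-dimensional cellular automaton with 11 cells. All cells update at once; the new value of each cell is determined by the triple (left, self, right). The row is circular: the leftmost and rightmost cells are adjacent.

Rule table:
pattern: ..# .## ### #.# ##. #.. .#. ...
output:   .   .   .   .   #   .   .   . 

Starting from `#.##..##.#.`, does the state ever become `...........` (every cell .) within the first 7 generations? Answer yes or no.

yes

generation 1: ...#...#...
generation 2: ...........
all cells are . at generation 2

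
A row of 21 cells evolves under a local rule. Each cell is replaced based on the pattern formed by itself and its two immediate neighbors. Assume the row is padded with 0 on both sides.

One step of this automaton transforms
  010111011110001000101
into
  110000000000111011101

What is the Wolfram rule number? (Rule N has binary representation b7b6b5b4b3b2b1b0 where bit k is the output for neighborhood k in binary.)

7

position 4: 111 → 0  (bit 7 = 0)
position 5: 110 → 0  (bit 6 = 0)
position 2: 101 → 0  (bit 5 = 0)
position 11: 100 → 0  (bit 4 = 0)
position 3: 011 → 0  (bit 3 = 0)
position 1: 010 → 1  (bit 2 = 1)
position 0: 001 → 1  (bit 1 = 1)
position 12: 000 → 1  (bit 0 = 1)
bits b7..b0 = 00000111 = 7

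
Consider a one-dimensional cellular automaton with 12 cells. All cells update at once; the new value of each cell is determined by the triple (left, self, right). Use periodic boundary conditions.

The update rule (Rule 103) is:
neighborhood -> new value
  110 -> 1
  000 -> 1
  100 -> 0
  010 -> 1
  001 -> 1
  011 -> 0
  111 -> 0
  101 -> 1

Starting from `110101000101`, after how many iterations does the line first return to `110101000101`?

30

011111011110
100001100010
101110101111
110011110000
010100010111
111101111001
000110001010
111010111110
001111000011
010001011101
110111100111
011000101000
101011111011
111100001100
000101110101
011110011111
100010100001
101111101110
110000110011
010111010100
111001111101
001010000110
111110111010
000011001111
011101010001
100111110111
101000011000
111011101011
001100111100
110101000101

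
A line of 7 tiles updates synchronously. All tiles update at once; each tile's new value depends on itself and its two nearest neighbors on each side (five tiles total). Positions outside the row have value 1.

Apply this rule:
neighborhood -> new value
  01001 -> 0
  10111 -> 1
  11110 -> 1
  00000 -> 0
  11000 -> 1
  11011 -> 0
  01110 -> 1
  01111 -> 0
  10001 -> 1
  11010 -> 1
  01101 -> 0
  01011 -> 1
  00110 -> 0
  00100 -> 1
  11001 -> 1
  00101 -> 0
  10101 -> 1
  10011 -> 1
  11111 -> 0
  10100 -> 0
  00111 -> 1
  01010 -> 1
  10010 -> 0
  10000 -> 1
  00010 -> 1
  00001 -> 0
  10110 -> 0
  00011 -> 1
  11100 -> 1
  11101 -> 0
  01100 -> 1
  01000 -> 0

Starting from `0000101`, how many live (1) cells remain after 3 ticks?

2

1101011
1011110
0010100
count of 1: 2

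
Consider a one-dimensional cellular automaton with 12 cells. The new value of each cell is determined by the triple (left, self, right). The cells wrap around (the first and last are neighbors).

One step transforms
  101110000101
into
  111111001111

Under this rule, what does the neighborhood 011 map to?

1

At position 2 the neighborhood is 011; the next row has 1 there.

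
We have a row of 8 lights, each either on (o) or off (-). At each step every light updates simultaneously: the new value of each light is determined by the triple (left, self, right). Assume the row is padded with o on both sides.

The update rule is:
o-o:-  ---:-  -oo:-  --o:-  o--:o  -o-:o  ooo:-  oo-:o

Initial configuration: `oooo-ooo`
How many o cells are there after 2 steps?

3

---o----
o--oo---
count of o: 3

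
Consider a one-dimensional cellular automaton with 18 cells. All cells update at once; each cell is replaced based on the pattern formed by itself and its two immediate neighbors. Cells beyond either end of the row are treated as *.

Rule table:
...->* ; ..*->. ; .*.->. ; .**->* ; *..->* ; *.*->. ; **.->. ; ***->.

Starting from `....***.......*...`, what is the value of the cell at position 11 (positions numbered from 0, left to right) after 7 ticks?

*

***.*..******..**.
.....*.*.....*.*..
****....****....*.
....***.*...***...
***.*....**.*..**.
.....***.*...*.*..
****.*....**....*.
position 11 holds *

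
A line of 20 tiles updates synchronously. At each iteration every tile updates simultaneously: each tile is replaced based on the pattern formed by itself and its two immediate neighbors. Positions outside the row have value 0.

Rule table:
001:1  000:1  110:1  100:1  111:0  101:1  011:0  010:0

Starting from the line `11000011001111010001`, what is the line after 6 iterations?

10011001111011001101

01111101110001101110
10000110011110110011
01111011100011011101
10001100111101100110
01110111000110111011
10011001111011001101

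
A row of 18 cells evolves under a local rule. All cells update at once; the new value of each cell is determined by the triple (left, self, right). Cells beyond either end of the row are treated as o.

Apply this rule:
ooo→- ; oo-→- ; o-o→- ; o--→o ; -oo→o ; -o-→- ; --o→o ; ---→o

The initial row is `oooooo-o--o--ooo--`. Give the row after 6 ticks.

ooooooooooo--o--oo

--------oo-ooo--oo
ooooooooo--o--ooo-
---------oo-ooo---
oooooooooo--o--ooo
----------oo-ooo--
ooooooooooo--o--oo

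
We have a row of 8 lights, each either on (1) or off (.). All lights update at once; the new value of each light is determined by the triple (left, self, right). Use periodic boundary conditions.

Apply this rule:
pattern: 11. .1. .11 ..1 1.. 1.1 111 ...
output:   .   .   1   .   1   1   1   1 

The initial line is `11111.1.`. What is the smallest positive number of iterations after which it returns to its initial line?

8

1111.1.1
111.1.11
11.1.111
1.1.1111
.1.11111
1.11111.
.11111.1
11111.1.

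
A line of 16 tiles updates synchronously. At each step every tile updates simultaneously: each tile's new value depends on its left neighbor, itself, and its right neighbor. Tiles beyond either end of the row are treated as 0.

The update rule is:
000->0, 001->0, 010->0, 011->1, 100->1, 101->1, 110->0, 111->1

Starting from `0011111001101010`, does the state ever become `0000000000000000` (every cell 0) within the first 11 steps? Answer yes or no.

no

0011110101010101
0011101010101010
0011010101010101
0010101010101010
0001010101010101
0000101010101010
0000010101010101
0000001010101010
0000000101010101
0000000010101010
0000000001010101
step 11 is 0000000001010101, still not uniform 0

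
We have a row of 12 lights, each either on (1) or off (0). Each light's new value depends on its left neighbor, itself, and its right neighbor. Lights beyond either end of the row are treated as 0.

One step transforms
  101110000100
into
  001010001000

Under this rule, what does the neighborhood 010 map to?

0

At position 0 the neighborhood is 010; the next row has 0 there.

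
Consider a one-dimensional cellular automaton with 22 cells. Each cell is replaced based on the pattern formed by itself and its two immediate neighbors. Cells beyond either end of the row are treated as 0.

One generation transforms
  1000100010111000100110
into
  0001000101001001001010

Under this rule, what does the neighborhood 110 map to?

1

At position 12 the neighborhood is 110; the next row has 1 there.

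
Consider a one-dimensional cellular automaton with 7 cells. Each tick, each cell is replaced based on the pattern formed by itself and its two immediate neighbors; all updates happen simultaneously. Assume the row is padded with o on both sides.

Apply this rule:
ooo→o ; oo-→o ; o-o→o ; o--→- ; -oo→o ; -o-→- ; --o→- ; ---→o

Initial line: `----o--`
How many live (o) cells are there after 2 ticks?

-oo----
ooo-oo-
count of o: 5

5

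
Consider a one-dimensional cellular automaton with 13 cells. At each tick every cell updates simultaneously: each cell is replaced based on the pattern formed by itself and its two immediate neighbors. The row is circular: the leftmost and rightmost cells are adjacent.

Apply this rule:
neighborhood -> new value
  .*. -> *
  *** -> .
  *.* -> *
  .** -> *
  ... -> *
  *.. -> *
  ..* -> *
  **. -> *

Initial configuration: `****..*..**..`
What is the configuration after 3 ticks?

*..**********

*..**********
****.........
*..**********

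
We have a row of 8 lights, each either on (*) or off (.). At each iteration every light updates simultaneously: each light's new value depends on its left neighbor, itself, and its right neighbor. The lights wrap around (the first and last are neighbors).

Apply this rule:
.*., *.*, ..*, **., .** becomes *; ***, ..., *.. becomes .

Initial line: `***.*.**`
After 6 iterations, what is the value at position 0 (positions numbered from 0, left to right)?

iteration 1: ..*****.
iteration 2: .**...*.
iteration 3: ***..**.
iteration 4: *.*.****
iteration 5: *****...
iteration 6: *...*..*
position 0 holds *

*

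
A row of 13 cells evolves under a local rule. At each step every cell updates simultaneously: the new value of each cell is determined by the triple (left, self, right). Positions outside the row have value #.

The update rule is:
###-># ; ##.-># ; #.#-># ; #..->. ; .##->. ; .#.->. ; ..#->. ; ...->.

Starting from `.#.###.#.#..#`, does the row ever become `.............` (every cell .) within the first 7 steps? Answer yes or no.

no

#.#.###.#....
##.#.###.....
###.#.##.....
####.#.#.....
#####.#......
######.......
######.......
step 7 is ######......., still not uniform .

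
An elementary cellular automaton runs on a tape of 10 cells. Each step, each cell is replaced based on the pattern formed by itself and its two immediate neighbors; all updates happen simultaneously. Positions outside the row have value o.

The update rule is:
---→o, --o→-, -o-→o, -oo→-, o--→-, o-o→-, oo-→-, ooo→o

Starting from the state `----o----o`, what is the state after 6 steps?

-oo-o-oo--
----o-----
-oo-o-ooo-
----o--o--
-oo-o--o--
----o--o--

----o--o--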